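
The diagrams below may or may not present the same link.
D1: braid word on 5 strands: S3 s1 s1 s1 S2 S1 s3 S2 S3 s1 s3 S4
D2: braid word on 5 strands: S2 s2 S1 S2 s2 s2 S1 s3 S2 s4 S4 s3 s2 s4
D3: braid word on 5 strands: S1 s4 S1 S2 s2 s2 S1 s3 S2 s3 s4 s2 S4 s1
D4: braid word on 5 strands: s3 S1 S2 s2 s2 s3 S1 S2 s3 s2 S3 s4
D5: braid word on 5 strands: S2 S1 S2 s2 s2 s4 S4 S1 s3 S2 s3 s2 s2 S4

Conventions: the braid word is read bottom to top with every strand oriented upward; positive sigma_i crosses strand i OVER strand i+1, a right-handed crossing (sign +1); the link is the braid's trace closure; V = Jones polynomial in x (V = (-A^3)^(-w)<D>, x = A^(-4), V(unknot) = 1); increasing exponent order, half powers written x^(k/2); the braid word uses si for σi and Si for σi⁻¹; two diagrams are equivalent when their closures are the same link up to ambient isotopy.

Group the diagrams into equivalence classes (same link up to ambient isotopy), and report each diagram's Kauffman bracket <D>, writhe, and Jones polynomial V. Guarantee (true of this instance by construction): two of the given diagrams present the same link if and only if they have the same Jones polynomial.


classes: {D1} | {D2, D3, D4, D5}
V(D1) = x + x^3 - x^4  [12 crossings, <D> = -A^-16 + A^-12 + A^-4, w = 0]
V(D2) = x^-2 - x^-1 + 2 - 2x + x^2 - x^3 + x^4  (w +2, c 14, <D> = A^-10 - A^-6 + A^-2 - 2A^2 + 2A^6 - A^10 + A^14)
V(D3) = x^-2 - x^-1 + 2 - 2x + x^2 - x^3 + x^4  [14 crossings, <D> = A^-10 - A^-6 + A^-2 - 2A^2 + 2A^6 - A^10 + A^14, w = +2]
D4 (bracket A^-10 - A^-6 + A^-2 - 2A^2 + 2A^6 - A^10 + A^14; 12 crossings at w = +2): V = x^-2 - x^-1 + 2 - 2x + x^2 - x^3 + x^4
D5 (bracket A^-16 - A^-12 + A^-8 - 2A^-4 + 2 - A^4 + A^8; 14 crossings at w = 0): V = x^-2 - x^-1 + 2 - 2x + x^2 - x^3 + x^4
note: V(x) takes 2 values over 5 diagrams, fixing the grouping


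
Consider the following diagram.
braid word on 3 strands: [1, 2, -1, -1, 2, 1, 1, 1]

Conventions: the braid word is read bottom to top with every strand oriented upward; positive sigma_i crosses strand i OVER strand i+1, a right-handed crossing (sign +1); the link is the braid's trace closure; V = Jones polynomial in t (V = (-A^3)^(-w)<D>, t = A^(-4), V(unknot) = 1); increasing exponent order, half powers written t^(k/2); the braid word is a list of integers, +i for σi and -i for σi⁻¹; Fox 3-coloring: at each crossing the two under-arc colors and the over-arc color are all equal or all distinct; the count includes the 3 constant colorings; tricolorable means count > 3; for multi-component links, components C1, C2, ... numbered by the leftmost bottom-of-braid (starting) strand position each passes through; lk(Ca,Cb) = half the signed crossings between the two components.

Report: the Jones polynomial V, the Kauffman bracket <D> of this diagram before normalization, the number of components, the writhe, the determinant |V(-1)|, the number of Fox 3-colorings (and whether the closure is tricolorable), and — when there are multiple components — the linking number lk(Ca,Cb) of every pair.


V = 2t - t^2 + 3t^3 - 2t^4 + 2t^5 - t^6 + t^7
<D> = A^-16 - A^-12 + 2A^-8 - 2A^-4 + 3 - A^4 + 2A^8 (w = +4)
3 components over 8 crossings, w = +4
lk(C1,C2): +2
lk(C1,C3) = +1
linking number lk(C2,C3) = -1
9 Fox colorings among 3^8, |V(-1)| = 12: tricolorable
why: |V(-1)| = 12: so tricolorable, since 3 divides 12


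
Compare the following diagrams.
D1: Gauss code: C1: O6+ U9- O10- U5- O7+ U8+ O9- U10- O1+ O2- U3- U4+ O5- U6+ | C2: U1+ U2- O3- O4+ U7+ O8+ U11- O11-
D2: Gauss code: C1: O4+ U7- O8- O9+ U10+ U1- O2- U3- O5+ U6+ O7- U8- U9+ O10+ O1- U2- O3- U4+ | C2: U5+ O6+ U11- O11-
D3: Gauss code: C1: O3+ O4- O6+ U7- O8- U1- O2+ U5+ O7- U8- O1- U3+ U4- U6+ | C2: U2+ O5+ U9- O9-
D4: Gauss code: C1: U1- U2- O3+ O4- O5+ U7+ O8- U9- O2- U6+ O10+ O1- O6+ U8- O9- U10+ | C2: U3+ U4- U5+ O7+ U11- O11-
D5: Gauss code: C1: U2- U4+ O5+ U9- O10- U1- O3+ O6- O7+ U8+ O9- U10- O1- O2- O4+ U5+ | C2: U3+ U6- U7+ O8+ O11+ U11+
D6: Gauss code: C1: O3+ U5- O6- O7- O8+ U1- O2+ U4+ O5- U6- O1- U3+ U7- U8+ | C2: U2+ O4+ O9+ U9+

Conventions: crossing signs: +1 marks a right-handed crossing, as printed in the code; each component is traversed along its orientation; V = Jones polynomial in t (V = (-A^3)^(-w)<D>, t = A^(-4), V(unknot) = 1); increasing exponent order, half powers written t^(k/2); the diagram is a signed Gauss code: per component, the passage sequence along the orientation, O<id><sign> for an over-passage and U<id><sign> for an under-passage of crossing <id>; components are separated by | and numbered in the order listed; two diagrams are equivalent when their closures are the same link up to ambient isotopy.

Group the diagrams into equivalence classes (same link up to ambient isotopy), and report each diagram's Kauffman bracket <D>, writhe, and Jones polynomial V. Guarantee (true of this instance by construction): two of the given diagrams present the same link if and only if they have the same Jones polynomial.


grouping into links: {D1, D2, D3, D4, D5, D6}
V(D1) = t^(-7/2) - t^(-5/2) + t^(-3/2) - 2t^(-1/2) - t^(3/2)  (w -1, c 11, <D> = A^-9 + 2A^-1 - A^3 + A^7 - A^11)
V(D2) = t^(-7/2) - t^(-5/2) + t^(-3/2) - 2t^(-1/2) - t^(3/2)  [11 crossings, <D> = A^-9 + 2A^-1 - A^3 + A^7 - A^11, w = -1]
V(D3) = t^(-7/2) - t^(-5/2) + t^(-3/2) - 2t^(-1/2) - t^(3/2)  [9 crossings, <D> = A^-9 + 2A^-1 - A^3 + A^7 - A^11, w = -1]
V(D4) = t^(-7/2) - t^(-5/2) + t^(-3/2) - 2t^(-1/2) - t^(3/2)  [11 crossings, <D> = A^-9 + 2A^-1 - A^3 + A^7 - A^11, w = -1]
V(D5) = t^(-7/2) - t^(-5/2) + t^(-3/2) - 2t^(-1/2) - t^(3/2)  [11 crossings, <D> = A^-3 + 2A^5 - A^9 + A^13 - A^17, w = +1]
V(D6) = t^(-7/2) - t^(-5/2) + t^(-3/2) - 2t^(-1/2) - t^(3/2)  (w +1, c 9, <D> = A^-3 + 2A^5 - A^9 + A^13 - A^17)
key observation: all 6 diagrams share one V(t), hence one class


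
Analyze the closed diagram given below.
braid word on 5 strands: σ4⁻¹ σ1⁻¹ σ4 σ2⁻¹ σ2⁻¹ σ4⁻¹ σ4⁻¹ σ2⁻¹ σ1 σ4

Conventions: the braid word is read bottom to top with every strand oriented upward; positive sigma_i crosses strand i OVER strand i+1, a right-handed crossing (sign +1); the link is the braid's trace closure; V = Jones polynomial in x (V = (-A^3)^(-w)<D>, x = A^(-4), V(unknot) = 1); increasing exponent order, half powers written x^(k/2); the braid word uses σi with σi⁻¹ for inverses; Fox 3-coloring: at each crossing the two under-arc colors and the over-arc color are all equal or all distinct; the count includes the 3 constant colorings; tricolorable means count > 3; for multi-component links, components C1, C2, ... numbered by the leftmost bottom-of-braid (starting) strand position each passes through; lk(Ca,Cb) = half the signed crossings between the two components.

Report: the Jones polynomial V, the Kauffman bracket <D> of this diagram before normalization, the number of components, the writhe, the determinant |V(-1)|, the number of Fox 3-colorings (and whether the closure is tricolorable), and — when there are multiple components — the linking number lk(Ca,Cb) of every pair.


V = -x^-5 - x^-4 + x^-3 + 2x^-2 + 2x^-1 + 1
<D> = A^-12 + 2A^-8 + 2A^-4 + 1 - A^4 - A^8 (w = -4)
3 components over 10 crossings, w = -4
lk(C1,C2): 0
lk(C1,C3) = 0
linking number lk(C2,C3) = 0
81 Fox colorings among 3^11, |V(-1)| = 0: tricolorable
why: all 3 components of this link are unlinked algebraically


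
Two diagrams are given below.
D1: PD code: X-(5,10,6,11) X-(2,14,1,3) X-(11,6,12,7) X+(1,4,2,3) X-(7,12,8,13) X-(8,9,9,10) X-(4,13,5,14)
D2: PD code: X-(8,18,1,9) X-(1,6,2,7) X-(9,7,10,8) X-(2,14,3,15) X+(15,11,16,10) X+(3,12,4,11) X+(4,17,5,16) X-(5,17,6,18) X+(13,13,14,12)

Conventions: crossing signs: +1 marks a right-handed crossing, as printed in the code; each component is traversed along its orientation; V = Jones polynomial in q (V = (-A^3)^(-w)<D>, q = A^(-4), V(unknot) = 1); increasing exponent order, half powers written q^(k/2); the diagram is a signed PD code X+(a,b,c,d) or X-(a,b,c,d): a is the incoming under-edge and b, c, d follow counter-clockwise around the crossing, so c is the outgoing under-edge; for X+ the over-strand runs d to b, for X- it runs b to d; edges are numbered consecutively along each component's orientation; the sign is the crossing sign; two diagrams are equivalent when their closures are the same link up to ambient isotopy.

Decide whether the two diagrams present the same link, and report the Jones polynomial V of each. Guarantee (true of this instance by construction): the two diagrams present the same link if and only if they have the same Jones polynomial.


same link: no
V(D1) = q^(-9/2) - q^(-5/2) - q^(-3/2) - q^(-1/2)  [7 crossings, <D> = A^-13 + A^-9 + A^-5 - A^3, w = -5]
V(D2) = -q^(-5/2) - q^(-1/2)  [9 crossings, <D> = A^-1 + A^7, w = -1]
insight: 2 values of V(q) split the 2 diagrams


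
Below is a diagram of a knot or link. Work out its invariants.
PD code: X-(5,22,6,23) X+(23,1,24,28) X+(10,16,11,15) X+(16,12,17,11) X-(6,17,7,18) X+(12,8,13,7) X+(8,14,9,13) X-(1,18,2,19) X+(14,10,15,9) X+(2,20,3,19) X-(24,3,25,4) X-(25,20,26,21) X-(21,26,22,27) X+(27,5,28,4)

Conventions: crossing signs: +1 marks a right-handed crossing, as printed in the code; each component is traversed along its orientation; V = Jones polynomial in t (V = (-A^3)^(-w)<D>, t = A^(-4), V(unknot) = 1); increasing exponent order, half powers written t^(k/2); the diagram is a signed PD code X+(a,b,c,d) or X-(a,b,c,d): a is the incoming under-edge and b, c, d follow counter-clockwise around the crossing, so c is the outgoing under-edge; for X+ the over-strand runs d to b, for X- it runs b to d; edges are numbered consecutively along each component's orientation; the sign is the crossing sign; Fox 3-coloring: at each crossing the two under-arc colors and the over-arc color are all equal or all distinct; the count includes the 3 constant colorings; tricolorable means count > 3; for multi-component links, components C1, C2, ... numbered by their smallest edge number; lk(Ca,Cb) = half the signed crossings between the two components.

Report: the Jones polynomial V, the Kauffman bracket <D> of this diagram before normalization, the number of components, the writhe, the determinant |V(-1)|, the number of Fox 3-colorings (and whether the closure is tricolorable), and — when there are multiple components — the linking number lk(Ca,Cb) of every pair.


Jones polynomial: V(t) = -t^-2 + t^-1 - 1 + 3t - 2t^2 + 3t^3 - 2t^4 + t^5 - t^6
<D> = -A^-18 + A^-14 - 2A^-10 + 3A^-6 - 2A^-2 + 3A^2 - A^6 + A^10 - A^14; writhe +2
components 1, writhe +2 (14 crossings)
3-colorings: 9 of 3^14, det 15 — tricolorable
note: |V(-1)| = 15: so tricolorable, since 3 divides 15


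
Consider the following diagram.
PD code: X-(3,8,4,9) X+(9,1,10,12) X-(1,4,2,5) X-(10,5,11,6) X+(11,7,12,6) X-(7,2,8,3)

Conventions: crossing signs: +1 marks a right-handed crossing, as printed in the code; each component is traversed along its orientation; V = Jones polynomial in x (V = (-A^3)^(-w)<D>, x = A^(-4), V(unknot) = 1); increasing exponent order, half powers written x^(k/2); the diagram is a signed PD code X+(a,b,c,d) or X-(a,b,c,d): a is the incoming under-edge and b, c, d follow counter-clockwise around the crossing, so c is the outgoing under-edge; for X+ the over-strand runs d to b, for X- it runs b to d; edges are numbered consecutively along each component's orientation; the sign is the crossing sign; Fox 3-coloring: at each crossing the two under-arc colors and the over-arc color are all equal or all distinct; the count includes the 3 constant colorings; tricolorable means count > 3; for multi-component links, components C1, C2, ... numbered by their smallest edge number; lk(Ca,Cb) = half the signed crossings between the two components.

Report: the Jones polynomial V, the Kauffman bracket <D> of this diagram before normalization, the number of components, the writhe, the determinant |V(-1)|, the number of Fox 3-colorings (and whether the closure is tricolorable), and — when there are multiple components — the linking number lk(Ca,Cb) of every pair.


V = -x^-4 + x^-3 + x^-1
<D> = A^-2 + A^6 - A^10 (w = -2)
1 component over 6 crossings, w = -2
9 Fox colorings among 3^6, |V(-1)| = 3: tricolorable
why: det 3 = |V(-1)|; divisible by 3, so tricolorable


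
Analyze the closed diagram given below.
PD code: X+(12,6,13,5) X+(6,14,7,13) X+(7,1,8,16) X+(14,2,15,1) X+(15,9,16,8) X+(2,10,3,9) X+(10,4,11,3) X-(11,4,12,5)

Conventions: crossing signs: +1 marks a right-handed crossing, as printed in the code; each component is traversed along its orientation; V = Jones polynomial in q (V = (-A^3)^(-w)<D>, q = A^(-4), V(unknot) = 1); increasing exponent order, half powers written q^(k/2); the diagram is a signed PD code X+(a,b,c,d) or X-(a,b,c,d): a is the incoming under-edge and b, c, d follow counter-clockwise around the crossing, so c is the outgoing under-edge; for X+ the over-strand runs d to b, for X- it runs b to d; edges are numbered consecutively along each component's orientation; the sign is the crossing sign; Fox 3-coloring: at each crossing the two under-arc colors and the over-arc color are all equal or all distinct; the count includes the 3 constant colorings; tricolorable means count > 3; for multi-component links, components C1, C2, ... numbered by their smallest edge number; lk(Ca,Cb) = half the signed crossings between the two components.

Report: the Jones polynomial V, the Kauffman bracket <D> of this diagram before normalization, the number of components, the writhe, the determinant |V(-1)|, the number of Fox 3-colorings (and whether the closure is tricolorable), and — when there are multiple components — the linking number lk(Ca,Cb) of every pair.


Jones polynomial: V(q) = q^2 + q^4 - q^5 + q^6 - q^7
<D> = -A^-10 + A^-6 - A^-2 + A^2 + A^10; writhe +6
components 1, writhe +6 (8 crossings)
3-colorings: 3 of 3^8, det 5 — not tricolorable
note: |V(-1)| = 5: so not tricolorable, since 3 does not divide 5


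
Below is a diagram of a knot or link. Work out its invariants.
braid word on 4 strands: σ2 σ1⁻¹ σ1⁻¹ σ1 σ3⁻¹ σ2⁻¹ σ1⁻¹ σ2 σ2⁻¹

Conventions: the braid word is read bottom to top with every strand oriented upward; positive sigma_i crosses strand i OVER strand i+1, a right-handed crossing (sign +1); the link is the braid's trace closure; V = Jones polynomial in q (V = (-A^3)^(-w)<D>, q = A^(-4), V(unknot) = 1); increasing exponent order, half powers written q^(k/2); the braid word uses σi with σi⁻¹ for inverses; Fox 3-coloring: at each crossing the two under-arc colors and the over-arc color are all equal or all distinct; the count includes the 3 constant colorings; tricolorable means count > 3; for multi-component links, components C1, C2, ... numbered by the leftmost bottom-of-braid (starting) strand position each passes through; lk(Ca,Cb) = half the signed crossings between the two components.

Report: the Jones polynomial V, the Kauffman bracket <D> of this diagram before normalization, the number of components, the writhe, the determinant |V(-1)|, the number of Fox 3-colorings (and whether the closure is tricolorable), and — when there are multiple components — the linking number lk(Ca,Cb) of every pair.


V = 1
<D> = -A^-9 (w = -3)
1 component over 9 crossings, w = -3
3 Fox colorings among 3^9, |V(-1)| = 1: not tricolorable
why: free reduction leaves σ2 σ1⁻¹ σ3⁻¹ σ2⁻¹ σ1⁻¹ of the original 9 letters


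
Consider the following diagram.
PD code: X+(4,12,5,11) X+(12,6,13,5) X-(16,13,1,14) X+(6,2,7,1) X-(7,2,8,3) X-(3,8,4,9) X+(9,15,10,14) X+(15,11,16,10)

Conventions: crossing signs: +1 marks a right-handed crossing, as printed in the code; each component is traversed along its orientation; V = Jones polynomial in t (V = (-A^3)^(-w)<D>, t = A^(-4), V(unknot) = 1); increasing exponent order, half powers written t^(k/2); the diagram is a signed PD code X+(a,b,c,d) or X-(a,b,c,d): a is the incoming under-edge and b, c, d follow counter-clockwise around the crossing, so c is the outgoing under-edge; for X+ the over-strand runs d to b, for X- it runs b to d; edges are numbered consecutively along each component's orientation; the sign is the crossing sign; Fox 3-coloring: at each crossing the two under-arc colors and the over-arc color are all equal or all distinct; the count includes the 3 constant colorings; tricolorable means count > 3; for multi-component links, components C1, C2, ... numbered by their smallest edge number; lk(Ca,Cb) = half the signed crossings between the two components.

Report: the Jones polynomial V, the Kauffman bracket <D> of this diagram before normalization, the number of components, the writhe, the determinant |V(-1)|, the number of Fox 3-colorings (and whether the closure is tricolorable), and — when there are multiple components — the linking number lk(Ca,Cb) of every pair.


Jones polynomial: V(t) = t + t^3 - t^4
<D> = -A^-10 + A^-6 + A^2; writhe +2
components 1, writhe +2 (8 crossings)
3-colorings: 9 of 3^8, det 3 — tricolorable
note: V spans 3 powers of t: at least 3 crossings in any diagram


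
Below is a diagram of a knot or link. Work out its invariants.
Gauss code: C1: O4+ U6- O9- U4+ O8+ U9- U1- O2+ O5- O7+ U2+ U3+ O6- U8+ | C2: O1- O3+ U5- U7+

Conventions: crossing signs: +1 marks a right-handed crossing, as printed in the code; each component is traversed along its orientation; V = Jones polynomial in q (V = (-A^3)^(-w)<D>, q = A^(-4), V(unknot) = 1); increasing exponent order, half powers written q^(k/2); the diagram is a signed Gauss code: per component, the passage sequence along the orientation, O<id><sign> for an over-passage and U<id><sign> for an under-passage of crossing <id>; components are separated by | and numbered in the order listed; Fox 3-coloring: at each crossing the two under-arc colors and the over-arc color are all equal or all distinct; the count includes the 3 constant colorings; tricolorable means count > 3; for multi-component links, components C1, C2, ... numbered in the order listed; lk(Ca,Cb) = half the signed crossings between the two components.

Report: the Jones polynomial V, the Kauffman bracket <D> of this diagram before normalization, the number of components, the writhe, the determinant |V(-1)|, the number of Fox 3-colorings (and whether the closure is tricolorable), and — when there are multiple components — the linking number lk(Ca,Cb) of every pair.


V(q) = -q^(-5/2) - q^(5/2)
bracket: A^-7 + A^13, w = +1
2 components, writhe +1, over 9 crossings
lk(C1,C2) = 0
det 0, colorings 9 of 3^9 — tricolorable
observation: the span of V is 5, within the link bound 9 + 2 - 1


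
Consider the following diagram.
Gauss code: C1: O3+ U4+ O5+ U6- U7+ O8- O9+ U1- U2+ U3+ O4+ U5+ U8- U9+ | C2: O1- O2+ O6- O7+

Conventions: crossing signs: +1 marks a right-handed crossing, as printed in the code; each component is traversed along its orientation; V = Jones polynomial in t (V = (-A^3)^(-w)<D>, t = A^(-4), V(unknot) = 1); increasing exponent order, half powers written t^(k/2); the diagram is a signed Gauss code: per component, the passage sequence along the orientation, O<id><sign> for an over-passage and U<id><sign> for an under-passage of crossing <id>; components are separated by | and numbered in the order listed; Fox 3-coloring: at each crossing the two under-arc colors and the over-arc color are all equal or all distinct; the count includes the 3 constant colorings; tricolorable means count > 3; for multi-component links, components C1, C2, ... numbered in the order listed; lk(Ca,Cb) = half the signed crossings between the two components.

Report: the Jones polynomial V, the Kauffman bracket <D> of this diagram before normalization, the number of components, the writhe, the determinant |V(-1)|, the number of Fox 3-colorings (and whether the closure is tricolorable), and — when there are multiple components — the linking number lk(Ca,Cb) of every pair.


V = -t^(1/2) - t^(3/2) - t^(5/2) + t^(9/2)
<D> = -A^-9 + A^-1 + A^3 + A^7 (w = +3)
2 components over 9 crossings, w = +3
lk(C1,C2): 0
27 Fox colorings among 3^10, |V(-1)| = 0: tricolorable
why: span 4 respects span(V) <= c + mu - 1 = 10 for this 2-component diagram


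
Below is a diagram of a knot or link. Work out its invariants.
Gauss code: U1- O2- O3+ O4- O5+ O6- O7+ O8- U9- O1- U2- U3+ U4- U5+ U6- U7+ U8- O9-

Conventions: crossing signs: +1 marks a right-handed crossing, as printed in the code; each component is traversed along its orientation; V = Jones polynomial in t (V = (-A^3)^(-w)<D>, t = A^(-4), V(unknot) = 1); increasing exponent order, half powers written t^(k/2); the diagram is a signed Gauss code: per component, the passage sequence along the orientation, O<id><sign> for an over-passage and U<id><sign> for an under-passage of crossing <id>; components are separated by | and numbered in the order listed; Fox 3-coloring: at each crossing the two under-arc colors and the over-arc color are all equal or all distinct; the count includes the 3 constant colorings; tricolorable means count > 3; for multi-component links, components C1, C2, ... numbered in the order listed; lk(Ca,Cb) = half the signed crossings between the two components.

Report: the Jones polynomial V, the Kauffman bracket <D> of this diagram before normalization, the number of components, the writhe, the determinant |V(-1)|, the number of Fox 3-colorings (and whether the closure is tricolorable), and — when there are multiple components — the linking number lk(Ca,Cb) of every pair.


V = -t^-4 + t^-3 + t^-1
<D> = -A^-5 - A^3 + A^7 (w = -3)
1 component over 9 crossings, w = -3
9 Fox colorings among 3^9, |V(-1)| = 3: tricolorable
why: det 3 = |V(-1)|; divisible by 3, so tricolorable


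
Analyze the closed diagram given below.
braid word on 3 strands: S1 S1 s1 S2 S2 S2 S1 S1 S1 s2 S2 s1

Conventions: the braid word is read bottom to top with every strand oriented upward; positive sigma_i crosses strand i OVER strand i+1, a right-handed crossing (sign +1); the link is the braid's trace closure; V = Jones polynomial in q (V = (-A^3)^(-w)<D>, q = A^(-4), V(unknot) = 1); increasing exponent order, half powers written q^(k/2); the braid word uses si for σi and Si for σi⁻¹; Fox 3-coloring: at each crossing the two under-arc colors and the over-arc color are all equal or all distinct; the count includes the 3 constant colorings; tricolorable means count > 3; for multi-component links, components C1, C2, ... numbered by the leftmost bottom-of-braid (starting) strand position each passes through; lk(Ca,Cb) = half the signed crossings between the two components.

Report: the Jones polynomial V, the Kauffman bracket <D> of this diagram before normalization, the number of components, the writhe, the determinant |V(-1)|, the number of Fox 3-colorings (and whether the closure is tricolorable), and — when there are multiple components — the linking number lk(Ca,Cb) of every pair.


V(q) = q^-8 - 2q^-7 + q^-6 - 2q^-5 + 2q^-4 + q^-2
bracket: A^-10 + 2A^-2 - 2A^2 + A^6 - 2A^10 + A^14, w = -6
1 component, writhe -6, over 12 crossings
det 9, colorings 27 of 3^12 — tricolorable
observation: V spans 6 powers of q: at least 6 crossings in any diagram


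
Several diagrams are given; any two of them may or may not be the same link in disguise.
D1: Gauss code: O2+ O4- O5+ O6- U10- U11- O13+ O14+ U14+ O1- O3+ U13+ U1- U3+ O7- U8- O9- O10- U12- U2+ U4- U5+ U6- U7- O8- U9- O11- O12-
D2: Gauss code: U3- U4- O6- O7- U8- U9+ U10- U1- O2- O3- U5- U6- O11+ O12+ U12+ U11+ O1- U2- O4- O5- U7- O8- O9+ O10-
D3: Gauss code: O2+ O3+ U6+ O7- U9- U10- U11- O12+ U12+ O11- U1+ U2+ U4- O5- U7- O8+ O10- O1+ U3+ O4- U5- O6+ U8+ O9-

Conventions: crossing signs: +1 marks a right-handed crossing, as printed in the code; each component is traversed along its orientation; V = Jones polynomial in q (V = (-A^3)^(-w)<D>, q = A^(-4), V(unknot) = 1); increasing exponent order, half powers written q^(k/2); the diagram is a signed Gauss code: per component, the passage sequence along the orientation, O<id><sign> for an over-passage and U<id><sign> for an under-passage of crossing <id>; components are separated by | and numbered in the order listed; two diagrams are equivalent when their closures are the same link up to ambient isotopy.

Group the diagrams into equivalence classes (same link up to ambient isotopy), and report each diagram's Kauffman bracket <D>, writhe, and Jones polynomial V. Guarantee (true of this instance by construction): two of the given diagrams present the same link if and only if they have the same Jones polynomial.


equivalence classes: {D1} | {D2} | {D3}
D1 (bracket A^-4 + A^4 - A^8 + A^12 - A^16; 14 crossings at w = -4): V = -q^-7 + q^-6 - q^-5 + q^-4 + q^-2
D2 (bracket A^-6 + A^2 - A^14; 12 crossings at w = -6): V = -q^-8 + q^-5 + q^-3
V(D3) = -q^-3 + 2q^-2 - 2q^-1 + 3 - 2q + 2q^2 - q^3  (w 0, c 12, <D> = -A^-12 + 2A^-8 - 2A^-4 + 3 - 2A^4 + 2A^8 - A^12)
observation: 3 classes among 3 diagrams; unequal V(q) rules out equality


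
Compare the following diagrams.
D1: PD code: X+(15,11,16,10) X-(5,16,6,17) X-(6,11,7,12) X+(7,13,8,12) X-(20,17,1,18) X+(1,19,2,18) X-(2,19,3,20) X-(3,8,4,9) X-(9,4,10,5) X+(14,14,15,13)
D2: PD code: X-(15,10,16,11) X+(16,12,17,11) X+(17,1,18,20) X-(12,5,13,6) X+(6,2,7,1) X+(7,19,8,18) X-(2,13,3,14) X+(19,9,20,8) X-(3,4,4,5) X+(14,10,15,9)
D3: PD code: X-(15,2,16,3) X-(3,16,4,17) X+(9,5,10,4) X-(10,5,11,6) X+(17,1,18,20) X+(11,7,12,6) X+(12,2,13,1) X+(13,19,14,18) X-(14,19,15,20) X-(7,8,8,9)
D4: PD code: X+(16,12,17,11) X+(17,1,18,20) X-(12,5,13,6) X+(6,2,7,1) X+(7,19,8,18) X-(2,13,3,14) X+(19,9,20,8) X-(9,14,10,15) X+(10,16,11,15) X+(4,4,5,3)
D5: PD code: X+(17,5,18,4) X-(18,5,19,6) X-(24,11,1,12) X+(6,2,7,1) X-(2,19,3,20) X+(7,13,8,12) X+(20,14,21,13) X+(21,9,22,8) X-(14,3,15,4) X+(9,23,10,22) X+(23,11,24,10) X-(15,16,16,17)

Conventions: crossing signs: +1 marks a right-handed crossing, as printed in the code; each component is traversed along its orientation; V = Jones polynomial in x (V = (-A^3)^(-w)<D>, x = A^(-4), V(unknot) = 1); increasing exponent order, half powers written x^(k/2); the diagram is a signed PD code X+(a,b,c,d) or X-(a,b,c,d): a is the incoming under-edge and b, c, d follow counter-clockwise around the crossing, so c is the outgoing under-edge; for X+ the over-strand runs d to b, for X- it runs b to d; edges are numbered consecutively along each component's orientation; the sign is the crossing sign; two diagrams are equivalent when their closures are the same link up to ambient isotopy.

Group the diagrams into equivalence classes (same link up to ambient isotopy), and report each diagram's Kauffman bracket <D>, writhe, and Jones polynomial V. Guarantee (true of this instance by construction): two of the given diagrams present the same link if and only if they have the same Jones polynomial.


grouping into links: {D1} | {D3} | {D2, D4, D5}
V(D1) = -x^-4 + x^-3 + x^-1  (w -2, c 10, <D> = A^-2 + A^6 - A^10)
D2 (bracket A^-14 - 2A^-10 + 2A^-6 - 2A^-2 + 2A^2 - A^6 + A^10; 10 crossings at w = +2): V = x^-1 - 1 + 2x - 2x^2 + 2x^3 - 2x^4 + x^5
V(D3) = 1  (w 0, c 10, <D> = 1)
D4 (bracket A^-8 - 2A^-4 + 2 - 2A^4 + 2A^8 - A^12 + A^16; 10 crossings at w = +4): V = x^-1 - 1 + 2x - 2x^2 + 2x^3 - 2x^4 + x^5
D5 (bracket A^-14 - 2A^-10 + 2A^-6 - 2A^-2 + 2A^2 - A^6 + A^10; 12 crossings at w = +2): V = x^-1 - 1 + 2x - 2x^2 + 2x^3 - 2x^4 + x^5
why: 3 values of V(x) split the 5 diagrams


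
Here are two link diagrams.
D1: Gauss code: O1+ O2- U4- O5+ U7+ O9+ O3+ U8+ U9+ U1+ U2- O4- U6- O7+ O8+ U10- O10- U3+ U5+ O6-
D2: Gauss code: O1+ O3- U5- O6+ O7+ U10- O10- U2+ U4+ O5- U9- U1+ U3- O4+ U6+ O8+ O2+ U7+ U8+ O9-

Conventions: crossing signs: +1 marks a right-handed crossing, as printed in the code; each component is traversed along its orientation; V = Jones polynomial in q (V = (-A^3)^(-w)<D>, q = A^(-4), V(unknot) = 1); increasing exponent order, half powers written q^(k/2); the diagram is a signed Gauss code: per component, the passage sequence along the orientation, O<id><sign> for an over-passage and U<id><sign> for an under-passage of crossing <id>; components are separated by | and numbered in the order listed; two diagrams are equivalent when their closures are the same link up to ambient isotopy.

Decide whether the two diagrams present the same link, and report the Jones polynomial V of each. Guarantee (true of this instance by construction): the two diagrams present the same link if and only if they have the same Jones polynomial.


equivalent: yes
D1 (bracket A^-14 - 2A^-10 + 2A^-6 - 2A^-2 + 2A^2 - A^6 + A^10; 10 crossings at w = +2): V = q^-1 - 1 + 2q - 2q^2 + 2q^3 - 2q^4 + q^5
V(D2) = q^-1 - 1 + 2q - 2q^2 + 2q^3 - 2q^4 + q^5  (w +2, c 10, <D> = A^-14 - 2A^-10 + 2A^-6 - 2A^-2 + 2A^2 - A^6 + A^10)
key observation: from 10 to 10 crossings by R-moves: one link, two diagrams


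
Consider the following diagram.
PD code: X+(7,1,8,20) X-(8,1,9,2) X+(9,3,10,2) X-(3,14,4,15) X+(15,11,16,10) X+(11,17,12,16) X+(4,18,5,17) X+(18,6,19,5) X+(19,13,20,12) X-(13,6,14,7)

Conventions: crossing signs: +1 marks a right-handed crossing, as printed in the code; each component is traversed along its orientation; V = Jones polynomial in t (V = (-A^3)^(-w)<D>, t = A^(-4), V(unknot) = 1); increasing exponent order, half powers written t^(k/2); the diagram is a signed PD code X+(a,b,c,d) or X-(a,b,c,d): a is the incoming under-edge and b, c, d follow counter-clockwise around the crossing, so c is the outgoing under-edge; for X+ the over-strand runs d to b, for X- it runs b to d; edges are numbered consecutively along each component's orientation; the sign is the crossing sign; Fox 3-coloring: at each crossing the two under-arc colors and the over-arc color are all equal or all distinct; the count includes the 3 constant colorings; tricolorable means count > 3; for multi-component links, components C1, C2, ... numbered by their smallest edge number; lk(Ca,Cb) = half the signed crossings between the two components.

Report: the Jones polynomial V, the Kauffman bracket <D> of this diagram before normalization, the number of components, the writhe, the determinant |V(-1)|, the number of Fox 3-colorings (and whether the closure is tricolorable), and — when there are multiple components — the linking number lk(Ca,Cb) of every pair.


V(t) = 2t - 2t^2 + 3t^3 - 3t^4 + 2t^5 - 2t^6 + t^7
bracket: A^-16 - 2A^-12 + 2A^-8 - 3A^-4 + 3 - 2A^4 + 2A^8, w = +4
1 component, writhe +4, over 10 crossings
det 15, colorings 9 of 3^10 — tricolorable
observation: the span of V is 6, forcing >= 6 crossings in any diagram


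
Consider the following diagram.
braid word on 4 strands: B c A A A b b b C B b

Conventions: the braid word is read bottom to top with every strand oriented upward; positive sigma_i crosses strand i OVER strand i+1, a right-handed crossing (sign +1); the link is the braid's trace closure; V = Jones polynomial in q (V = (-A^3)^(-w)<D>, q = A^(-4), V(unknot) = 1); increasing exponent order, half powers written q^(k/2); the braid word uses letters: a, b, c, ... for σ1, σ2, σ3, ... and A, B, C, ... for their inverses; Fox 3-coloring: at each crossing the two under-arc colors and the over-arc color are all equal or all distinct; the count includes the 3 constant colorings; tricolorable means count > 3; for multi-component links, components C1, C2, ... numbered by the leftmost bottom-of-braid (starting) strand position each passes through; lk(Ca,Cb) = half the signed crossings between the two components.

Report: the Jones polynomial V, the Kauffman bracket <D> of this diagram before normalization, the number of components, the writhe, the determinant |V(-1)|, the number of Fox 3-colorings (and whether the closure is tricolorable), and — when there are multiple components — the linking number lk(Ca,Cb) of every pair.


V(q) = -q^-3 + q^-2 - q^-1 + 3 - q + q^2 - q^3
bracket: A^-15 - A^-11 + A^-7 - 3A^-3 + A - A^5 + A^9, w = -1
1 component, writhe -1, over 11 crossings
det 9, colorings 27 of 3^11 — tricolorable
observation: |V(-1)| = 9: so tricolorable, since 3 divides 9


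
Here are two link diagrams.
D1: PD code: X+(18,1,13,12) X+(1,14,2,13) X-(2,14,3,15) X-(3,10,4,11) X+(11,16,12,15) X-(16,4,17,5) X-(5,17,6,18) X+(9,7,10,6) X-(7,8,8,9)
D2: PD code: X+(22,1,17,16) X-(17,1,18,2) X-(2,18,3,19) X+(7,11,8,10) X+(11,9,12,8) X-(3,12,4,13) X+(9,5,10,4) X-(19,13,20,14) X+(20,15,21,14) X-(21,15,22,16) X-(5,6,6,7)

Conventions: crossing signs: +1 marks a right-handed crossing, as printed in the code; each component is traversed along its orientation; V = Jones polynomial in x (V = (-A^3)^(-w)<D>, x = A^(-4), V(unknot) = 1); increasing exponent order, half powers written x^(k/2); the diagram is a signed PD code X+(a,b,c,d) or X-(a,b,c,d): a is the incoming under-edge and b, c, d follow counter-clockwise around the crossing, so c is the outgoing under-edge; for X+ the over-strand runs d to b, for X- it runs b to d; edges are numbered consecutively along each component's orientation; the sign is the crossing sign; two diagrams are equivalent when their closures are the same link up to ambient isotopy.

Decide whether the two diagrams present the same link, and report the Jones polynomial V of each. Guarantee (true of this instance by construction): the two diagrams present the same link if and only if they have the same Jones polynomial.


equivalent: no
D1 (bracket A^-9 - A^-5 + 2A^-1 - A^3 + 2A^7 - A^11; 9 crossings at w = -1): V = x^(-7/2) - 2x^(-5/2) + x^(-3/2) - 2x^(-1/2) + x^(1/2) - x^(3/2)
D2 (bracket -A^-17 + A^-13 - A^-9 + 2A^-5 + A^3; 11 crossings at w = -1): V = -x^(-3/2) - 2x^(1/2) + x^(3/2) - x^(5/2) + x^(7/2)
key observation: V(x) takes 2 values over 2 diagrams, fixing the grouping


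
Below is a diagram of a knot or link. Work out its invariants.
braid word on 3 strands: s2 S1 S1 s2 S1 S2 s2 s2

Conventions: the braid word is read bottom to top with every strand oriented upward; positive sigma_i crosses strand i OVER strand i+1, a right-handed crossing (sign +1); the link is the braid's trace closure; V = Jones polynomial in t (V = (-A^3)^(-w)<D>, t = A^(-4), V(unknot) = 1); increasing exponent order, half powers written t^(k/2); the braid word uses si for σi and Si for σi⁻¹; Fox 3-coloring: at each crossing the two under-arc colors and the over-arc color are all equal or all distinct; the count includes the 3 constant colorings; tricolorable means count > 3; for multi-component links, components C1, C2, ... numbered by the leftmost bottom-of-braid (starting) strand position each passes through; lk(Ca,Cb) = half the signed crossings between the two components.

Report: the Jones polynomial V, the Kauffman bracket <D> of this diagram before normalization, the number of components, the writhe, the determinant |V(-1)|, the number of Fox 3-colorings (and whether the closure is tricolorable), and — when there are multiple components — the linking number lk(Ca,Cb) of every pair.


V = -t^-3 + 2t^-2 - 2t^-1 + 3 - 2t + 2t^2 - t^3
<D> = -A^-12 + 2A^-8 - 2A^-4 + 3 - 2A^4 + 2A^8 - A^12 (w = 0)
1 component over 8 crossings, w = 0
3 Fox colorings among 3^8, |V(-1)| = 13: not tricolorable
why: w = 0 (over 8 crossings) is diagram-only; (-A^3)^(0) removes it from V


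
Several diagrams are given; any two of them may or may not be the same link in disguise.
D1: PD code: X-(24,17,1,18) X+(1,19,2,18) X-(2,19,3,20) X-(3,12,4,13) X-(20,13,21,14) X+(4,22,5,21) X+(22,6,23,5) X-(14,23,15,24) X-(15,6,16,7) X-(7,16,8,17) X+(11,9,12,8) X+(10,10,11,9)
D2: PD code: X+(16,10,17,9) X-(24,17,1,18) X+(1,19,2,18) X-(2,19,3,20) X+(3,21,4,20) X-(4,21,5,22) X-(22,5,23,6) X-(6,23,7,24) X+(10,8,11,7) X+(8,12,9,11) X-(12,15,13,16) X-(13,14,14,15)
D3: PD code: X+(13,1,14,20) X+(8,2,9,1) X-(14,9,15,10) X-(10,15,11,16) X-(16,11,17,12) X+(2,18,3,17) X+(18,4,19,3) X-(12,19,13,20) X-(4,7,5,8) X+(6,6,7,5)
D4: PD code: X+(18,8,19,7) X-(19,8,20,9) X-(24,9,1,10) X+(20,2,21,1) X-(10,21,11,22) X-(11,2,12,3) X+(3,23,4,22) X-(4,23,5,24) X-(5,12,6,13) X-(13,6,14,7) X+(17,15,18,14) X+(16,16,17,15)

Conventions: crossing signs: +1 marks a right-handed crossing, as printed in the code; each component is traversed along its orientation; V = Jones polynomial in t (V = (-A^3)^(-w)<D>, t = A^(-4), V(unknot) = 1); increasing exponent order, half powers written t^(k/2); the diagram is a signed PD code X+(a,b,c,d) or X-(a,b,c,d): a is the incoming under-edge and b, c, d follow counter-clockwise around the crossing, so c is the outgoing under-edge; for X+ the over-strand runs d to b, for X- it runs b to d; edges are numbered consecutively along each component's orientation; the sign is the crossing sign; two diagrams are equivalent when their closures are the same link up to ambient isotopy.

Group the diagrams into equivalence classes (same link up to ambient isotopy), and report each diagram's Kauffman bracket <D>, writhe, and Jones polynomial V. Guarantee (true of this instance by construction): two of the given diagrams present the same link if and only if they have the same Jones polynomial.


equivalence classes: {D1, D4} | {D2, D3}
D1 (bracket A^-2 - A^2 + 2A^6 - A^10 + A^14 - A^18; 12 crossings at w = -2): V = -t^-6 + t^-5 - t^-4 + 2t^-3 - t^-2 + t^-1
D2 (bracket -A^-18 + A^-14 - A^-10 + 3A^-6 - A^-2 + A^2 - A^6; 12 crossings at w = -2): V = -t^-3 + t^-2 - t^-1 + 3 - t + t^2 - t^3
D3 (bracket -A^-12 + A^-8 - A^-4 + 3 - A^4 + A^8 - A^12; 10 crossings at w = 0): V = -t^-3 + t^-2 - t^-1 + 3 - t + t^2 - t^3
V(D4) = -t^-6 + t^-5 - t^-4 + 2t^-3 - t^-2 + t^-1  [12 crossings, <D> = A^-2 - A^2 + 2A^6 - A^10 + A^14 - A^18, w = -2]
key observation: 2 classes among 4 diagrams; unequal V(t) rules out equality


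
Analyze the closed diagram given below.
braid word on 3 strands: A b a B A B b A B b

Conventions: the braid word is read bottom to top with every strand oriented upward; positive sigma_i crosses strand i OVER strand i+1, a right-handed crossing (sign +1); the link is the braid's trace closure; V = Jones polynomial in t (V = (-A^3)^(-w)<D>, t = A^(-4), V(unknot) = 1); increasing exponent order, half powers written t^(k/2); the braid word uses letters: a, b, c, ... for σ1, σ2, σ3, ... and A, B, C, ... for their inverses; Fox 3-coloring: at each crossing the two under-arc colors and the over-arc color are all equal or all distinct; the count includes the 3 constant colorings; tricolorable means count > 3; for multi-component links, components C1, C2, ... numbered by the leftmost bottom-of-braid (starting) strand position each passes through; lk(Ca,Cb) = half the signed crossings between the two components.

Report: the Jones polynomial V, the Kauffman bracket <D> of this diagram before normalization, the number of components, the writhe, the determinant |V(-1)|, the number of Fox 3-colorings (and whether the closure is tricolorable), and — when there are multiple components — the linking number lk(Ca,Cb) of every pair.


Jones polynomial: V(t) = -t^-4 + t^-3 + t^-1
<D> = A^-2 + A^6 - A^10; writhe -2
components 1, writhe -2 (10 crossings)
3-colorings: 9 of 3^10, det 3 — tricolorable
note: det 3 = |V(-1)|; divisible by 3, so tricolorable


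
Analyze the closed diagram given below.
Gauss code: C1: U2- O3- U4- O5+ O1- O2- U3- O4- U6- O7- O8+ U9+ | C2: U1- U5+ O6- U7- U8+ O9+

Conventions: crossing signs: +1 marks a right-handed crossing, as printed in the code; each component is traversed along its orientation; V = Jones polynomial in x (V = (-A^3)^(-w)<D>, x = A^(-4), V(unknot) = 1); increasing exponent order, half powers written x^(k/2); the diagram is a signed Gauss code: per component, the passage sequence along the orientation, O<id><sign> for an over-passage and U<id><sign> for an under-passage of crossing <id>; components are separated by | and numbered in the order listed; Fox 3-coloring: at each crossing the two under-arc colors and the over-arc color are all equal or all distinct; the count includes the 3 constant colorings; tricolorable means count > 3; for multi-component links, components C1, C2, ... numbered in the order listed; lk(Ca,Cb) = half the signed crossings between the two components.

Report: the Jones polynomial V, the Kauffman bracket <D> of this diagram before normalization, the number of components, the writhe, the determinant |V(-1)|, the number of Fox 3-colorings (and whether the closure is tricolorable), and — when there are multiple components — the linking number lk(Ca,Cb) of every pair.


Jones polynomial: V(x) = x^(-9/2) - x^(-5/2) - x^(-3/2) - x^(-1/2)
<D> = A^-7 + A^-3 + A - A^9; writhe -3
components 2, writhe -3 (9 crossings)
linking number lk(C1,C2) = 0
3-colorings: 27 of 3^9, det 0 — tricolorable
note: |V(-1)| = 0: so tricolorable, since 3 divides 0
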